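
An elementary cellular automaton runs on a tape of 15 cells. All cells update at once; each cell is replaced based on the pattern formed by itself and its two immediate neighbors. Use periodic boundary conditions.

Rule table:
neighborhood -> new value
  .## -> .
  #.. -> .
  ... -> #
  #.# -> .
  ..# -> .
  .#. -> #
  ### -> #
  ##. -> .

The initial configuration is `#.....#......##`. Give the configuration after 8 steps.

..###.#.####..#
...#..#..##...#
.#.#..#.....#.#
.#.#..#.###.#.#
.#.#..#..#..#.#
.#.#..#..#..#.#  (fixed point — unchanged through step 8)

.#.#..#..#..#.#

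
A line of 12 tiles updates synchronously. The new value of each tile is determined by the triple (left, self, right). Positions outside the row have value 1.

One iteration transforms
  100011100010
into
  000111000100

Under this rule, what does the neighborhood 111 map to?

At position 5 the neighborhood is 111; the next row has 1 there.

1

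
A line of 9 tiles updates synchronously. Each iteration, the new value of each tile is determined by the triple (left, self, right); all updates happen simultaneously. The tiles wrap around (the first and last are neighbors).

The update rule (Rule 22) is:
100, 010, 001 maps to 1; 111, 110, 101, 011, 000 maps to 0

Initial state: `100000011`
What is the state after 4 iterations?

001001000

iteration 1: 010000100
iteration 2: 111001110
iteration 3: 000110000
iteration 4: 001001000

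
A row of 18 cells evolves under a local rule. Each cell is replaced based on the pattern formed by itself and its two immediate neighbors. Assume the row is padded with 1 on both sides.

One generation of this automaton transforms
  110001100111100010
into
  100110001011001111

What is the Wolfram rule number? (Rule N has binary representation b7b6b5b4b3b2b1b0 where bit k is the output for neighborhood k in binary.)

position 0: 111 → 1  (bit 7 = 1)
position 1: 110 → 0  (bit 6 = 0)
position 17: 101 → 1  (bit 5 = 1)
position 2: 100 → 0  (bit 4 = 0)
position 5: 011 → 0  (bit 3 = 0)
position 16: 010 → 1  (bit 2 = 1)
position 4: 001 → 1  (bit 1 = 1)
position 3: 000 → 1  (bit 0 = 1)
bits b7..b0 = 10100111 = 167

167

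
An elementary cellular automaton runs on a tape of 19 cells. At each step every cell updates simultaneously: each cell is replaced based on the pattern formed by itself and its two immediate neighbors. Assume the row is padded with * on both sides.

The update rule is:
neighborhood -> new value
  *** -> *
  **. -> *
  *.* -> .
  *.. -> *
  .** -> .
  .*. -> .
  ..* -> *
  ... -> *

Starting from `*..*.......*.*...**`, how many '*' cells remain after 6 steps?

16

***.*******...***.*
***..*********.**..
*****.********..***
*****..*********.**
*******.********..*
*******..*********.
count of *: 16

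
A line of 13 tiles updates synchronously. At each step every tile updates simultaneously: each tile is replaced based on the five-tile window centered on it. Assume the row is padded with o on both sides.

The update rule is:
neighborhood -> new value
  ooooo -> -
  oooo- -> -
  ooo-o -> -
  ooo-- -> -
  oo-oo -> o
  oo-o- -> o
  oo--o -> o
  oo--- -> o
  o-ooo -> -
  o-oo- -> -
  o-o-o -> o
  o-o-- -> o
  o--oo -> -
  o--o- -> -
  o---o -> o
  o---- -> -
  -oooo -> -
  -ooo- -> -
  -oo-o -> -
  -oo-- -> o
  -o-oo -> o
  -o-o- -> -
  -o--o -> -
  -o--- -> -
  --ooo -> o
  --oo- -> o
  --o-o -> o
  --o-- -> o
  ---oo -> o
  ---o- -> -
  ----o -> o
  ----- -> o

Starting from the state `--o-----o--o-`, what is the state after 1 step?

o-o--oo-o--oo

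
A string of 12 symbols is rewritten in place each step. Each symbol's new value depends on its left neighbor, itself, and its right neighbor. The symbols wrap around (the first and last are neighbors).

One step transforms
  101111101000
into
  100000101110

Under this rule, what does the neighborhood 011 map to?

0

At position 2 the neighborhood is 011; the next row has 0 there.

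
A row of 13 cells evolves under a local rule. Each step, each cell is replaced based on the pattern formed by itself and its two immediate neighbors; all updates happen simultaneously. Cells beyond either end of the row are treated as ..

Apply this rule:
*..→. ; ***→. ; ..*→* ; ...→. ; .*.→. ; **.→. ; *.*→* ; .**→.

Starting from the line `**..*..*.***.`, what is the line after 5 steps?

..*.*........

...*..*.*....
..*..*.*.....
.*..*.*......
*..*.*.......
..*.*........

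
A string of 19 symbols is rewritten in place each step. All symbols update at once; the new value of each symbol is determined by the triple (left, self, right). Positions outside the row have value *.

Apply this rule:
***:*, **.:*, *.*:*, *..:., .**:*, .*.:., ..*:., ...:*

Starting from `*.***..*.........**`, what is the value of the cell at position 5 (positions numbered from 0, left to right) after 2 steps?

step 1: *****....*******.**
step 2: *****.**.**********
position 5 holds .

.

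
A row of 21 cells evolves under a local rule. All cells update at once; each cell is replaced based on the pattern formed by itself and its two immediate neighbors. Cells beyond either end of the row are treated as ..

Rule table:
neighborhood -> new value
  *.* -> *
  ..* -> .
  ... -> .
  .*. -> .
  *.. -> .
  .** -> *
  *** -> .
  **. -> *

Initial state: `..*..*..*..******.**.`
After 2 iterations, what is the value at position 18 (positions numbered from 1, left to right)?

...........*....****.
................*..*.
position 18 holds .

.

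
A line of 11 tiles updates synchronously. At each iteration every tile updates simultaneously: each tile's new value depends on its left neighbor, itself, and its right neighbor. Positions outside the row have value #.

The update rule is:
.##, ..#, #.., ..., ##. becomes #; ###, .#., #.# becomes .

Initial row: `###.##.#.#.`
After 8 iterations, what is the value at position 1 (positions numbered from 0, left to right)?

#

iteration 1: ..#.##.....
iteration 2: ##..#######
iteration 3: .####......
iteration 4: .#..#######
iteration 5: ..###......
iteration 6: ###.#######
iteration 7: ..#.#......
iteration 8: ##...######
position 1 holds #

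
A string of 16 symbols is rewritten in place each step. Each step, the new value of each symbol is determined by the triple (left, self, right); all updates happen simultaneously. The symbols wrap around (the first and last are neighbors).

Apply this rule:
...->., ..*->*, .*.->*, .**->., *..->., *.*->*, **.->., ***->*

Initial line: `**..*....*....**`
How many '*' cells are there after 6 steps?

5

*..**...**...*.*
..*....*....***.
.**...**...*.*..
*....*....****..
*...**...*.**..*
...*....***...*.
count of *: 5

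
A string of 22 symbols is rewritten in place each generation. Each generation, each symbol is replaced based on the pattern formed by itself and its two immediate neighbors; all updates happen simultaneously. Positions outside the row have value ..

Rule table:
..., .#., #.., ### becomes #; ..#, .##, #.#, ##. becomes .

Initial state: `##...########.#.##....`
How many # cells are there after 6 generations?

12

..##..######..#...####
#...#..####.#.###..##.
###.##..##..#..#.#...#
.#....#...#.##.#.###.#
.####.###.#....#..#..#
..##...#..####.##.##.#
count of #: 12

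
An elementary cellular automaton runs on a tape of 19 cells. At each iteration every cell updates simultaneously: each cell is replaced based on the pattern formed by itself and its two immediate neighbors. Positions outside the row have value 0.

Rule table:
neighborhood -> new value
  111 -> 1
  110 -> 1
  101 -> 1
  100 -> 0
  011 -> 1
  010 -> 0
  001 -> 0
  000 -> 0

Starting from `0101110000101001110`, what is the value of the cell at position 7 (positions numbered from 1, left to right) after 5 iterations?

0

iteration 1: 0011110000010001110
iteration 2: 0011110000000001110
iteration 3: 0011110000000001110  (fixed point — unchanged through iteration 5)
position 7 holds 0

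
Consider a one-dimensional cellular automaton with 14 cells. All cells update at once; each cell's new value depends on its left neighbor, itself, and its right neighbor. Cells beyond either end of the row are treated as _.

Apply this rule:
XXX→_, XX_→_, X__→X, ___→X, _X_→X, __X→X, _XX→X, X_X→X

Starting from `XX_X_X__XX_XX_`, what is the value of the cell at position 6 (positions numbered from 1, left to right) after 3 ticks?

X_XXXXXXX_XX_X
XXX______XX_XX
X__XXXXXXX_XX_
position 6 holds X

X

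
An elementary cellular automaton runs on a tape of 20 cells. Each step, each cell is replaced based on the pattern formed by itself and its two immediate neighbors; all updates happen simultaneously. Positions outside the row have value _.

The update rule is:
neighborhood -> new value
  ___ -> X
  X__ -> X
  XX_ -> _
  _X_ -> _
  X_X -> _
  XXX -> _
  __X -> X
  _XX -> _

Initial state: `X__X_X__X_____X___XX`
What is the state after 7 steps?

_XX___XX_XXXXX_XXX__
X__XXX____________XX
_XX___XXXXXXXXXXXX__
X__XXX____________XX  (repeats step 2; period 2)
step 7: _XX___XXXXXXXXXXXX__

_XX___XXXXXXXXXXXX__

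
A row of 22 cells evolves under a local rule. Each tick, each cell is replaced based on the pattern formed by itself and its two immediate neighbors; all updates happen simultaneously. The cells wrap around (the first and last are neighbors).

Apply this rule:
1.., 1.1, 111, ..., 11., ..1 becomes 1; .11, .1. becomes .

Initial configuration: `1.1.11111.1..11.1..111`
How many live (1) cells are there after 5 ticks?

11.1.11111.11.11.11.11
111.1.11111.11.11.11.1
1111.1.11111.11.11.11.
.1111.1.11111.11.11.11
1.1111.1.11111.11.11.1
count of 1: 16

16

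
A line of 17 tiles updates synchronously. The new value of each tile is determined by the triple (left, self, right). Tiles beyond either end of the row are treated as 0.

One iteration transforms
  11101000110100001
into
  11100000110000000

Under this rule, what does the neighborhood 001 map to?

At position 7 the neighborhood is 001; the next row has 0 there.

0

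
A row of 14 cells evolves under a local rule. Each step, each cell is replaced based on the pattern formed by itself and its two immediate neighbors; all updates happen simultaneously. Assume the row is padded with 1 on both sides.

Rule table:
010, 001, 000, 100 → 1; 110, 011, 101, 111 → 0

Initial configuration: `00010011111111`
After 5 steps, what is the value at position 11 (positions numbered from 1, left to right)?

11111100000000
00000011111111
11111100000000  (repeats step 1; period 2)
step 5: 11111100000000
position 11 holds 0

0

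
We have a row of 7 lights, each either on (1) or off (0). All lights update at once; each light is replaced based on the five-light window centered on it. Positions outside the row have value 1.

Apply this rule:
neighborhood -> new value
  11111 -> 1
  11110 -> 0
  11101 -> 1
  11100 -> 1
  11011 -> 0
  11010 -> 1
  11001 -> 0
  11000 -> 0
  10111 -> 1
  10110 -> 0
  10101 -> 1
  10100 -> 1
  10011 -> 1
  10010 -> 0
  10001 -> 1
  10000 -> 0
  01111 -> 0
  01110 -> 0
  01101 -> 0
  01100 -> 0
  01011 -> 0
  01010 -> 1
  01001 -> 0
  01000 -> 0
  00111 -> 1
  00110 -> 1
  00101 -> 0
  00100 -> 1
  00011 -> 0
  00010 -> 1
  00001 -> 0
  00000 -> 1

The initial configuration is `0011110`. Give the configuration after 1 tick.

0110010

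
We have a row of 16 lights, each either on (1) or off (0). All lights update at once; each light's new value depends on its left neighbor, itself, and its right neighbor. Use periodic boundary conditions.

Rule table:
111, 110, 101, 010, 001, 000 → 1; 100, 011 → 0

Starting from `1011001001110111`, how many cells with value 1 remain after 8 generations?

13

generation 1: 1101011010111011
generation 2: 1111101111011101
generation 3: 1111110111101110
generation 4: 0111111011110111
generation 5: 1011111101111011
generation 6: 1101111110111101
generation 7: 1110111111011110
generation 8: 0111011111101111
count of 1: 13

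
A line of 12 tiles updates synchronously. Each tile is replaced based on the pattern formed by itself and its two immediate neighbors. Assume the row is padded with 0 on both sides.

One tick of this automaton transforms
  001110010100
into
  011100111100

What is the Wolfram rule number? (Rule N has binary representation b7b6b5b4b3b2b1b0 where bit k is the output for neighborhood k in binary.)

174

position 3: 111 → 1  (bit 7 = 1)
position 4: 110 → 0  (bit 6 = 0)
position 8: 101 → 1  (bit 5 = 1)
position 5: 100 → 0  (bit 4 = 0)
position 2: 011 → 1  (bit 3 = 1)
position 7: 010 → 1  (bit 2 = 1)
position 1: 001 → 1  (bit 1 = 1)
position 0: 000 → 0  (bit 0 = 0)
bits b7..b0 = 10101110 = 174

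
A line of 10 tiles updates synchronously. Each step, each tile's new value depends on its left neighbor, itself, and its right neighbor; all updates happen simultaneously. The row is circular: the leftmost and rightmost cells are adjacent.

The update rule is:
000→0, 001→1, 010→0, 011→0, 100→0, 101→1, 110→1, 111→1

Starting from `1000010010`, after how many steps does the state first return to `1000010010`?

10

0000100101
0001001010
0010010100
0100101000
1001010000
0010100001
0101000010
1010000100
0100001001
1000010010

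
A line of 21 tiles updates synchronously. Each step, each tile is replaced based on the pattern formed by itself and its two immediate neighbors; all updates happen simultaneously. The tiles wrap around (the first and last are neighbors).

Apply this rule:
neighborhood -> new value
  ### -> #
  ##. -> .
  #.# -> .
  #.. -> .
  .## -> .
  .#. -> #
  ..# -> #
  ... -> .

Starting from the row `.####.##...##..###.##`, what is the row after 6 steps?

.....##..##..##...#..

..##......#...#.#....
.#.......##..##.#....
##......#...#...#....
.......##..##..##...#
......#...#...#....##
.....##..##..##...#..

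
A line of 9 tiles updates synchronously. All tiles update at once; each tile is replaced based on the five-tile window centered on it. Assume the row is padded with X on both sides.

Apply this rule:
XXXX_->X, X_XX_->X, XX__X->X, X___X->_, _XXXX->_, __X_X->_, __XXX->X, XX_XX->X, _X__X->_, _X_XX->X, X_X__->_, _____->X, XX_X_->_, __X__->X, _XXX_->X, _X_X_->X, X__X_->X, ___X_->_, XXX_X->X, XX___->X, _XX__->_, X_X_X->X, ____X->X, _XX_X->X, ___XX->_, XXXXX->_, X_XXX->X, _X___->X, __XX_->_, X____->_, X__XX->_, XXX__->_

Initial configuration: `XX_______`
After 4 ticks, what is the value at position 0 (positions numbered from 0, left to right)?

_

tick 1: X_X_XXXX_
tick 2: X_XXX_XXX
tick 3: XXXXXXX__
tick 4: _____X_X_
position 0 holds _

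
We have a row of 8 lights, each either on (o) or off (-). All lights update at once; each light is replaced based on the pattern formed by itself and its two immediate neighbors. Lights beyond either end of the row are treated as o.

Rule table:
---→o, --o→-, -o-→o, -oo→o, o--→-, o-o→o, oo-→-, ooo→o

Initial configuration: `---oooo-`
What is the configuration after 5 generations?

-o-ooo-o
ooooo-oo
oooo-ooo
ooo-oooo
oo-ooooo

oo-ooooo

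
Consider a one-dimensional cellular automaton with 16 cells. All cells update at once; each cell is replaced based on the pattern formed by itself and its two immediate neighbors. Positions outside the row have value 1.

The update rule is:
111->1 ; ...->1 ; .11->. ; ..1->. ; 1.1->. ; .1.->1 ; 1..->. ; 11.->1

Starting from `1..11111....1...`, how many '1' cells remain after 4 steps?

7

1...1111.11.1.1.
1.1..111..1.1.1.
1.1...11..1.1.1.
1.1.1..1..1.1.1.
count of 1: 7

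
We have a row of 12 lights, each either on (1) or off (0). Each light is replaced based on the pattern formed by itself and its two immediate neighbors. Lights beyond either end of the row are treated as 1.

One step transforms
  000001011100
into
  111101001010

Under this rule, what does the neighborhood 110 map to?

At position 9 the neighborhood is 110; the next row has 0 there.

0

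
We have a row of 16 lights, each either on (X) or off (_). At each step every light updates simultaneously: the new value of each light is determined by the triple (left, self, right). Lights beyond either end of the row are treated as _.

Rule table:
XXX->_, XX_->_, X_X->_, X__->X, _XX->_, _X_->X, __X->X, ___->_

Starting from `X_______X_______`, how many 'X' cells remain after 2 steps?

3

XX_____XXX______
__X___X___X_____
count of X: 3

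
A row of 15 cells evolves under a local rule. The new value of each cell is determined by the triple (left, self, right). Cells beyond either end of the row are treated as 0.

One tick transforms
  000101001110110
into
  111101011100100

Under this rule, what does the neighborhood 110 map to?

At position 10 the neighborhood is 110; the next row has 0 there.

0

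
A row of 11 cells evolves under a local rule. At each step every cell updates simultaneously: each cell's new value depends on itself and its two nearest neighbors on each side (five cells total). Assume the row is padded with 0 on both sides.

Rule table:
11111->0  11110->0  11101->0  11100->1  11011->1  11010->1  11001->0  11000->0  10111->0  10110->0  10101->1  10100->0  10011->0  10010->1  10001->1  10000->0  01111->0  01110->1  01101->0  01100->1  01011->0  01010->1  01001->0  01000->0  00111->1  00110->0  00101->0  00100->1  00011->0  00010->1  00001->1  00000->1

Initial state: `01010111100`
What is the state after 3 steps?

10110000100
00010011100
11110011100

11110011100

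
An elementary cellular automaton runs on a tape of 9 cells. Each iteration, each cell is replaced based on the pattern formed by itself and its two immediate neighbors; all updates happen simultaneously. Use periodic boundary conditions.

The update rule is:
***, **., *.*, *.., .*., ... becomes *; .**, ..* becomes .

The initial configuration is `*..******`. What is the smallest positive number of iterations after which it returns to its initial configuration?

9

**..*****
***..****
****..***
*****..**
******..*
*******..
.*******.
..*******
*..******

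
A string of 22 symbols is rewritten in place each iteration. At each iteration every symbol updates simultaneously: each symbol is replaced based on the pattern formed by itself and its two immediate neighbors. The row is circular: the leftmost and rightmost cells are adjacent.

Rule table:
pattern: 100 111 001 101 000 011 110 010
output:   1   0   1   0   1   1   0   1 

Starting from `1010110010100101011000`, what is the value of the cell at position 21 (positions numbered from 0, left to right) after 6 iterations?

1010101110111101010111
0010101000100001010100
1110101111111111010111
0000101000000000010100
1111101111111111110111
0000001000000000000100
position 21 holds 0

0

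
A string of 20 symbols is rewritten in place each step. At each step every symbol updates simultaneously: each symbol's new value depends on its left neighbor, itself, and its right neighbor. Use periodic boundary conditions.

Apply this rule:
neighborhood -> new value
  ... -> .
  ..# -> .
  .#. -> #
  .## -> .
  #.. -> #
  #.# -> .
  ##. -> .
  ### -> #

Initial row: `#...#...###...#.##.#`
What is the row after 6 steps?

.....##....##.....##

.#..##...#.#..#.....
.##...#..#.##.##....
...#..##.#......#...
...##....##.....##..
.....#.....#......#.
.....##....##.....##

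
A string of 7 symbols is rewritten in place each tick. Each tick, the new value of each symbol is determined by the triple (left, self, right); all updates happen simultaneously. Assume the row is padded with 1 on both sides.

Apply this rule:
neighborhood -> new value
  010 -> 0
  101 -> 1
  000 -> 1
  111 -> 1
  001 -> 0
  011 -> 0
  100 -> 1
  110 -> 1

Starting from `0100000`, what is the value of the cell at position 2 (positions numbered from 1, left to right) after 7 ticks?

1

1011110
1101111
1110111
1111011
1111101
1111110
1111111
position 2 holds 1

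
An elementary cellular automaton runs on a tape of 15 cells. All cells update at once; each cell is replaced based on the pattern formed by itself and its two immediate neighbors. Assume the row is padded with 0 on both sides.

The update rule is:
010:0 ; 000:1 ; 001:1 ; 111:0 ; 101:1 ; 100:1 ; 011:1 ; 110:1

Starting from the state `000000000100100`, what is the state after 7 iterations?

111111111011011
100000001111111
011111111000001
110000001111110
111111111000011
100000001111111  (repeats iteration 2; period 4)
iteration 7: 011111111000001

011111111000001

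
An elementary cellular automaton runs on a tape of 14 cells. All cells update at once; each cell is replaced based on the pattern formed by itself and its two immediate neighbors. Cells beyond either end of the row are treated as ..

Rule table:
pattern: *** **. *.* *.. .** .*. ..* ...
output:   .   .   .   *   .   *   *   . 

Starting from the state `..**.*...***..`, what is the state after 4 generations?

...*...**.....

.*...**.*...*.
***.*...**.***
....**.*......
...*...**.....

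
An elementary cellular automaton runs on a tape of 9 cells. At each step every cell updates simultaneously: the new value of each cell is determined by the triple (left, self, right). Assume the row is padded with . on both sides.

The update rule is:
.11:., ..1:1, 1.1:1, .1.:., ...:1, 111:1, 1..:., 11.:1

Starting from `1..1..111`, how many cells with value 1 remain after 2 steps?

..1..1.11
11..1.1.1
count of 1: 5

5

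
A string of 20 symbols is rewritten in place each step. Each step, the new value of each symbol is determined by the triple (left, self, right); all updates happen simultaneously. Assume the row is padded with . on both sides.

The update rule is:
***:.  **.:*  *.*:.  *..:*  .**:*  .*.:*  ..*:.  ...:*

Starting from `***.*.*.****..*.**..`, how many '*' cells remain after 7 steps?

12

*.*.*.*.*..**.*.****
*.*.*.*.**.**.*.*..*
*.*.*.*.**.**.*.**.*
*.*.*.*.**.**.*.**.*  (fixed point — unchanged through step 7)
count of *: 12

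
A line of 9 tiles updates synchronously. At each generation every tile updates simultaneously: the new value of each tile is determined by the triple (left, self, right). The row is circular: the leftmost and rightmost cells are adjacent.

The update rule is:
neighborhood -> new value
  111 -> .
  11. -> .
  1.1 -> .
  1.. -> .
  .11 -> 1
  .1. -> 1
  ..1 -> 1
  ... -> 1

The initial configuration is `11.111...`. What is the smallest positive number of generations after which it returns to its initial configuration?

1..1...11
..11.111.
111..1...
1...11.11
..111..1.
111...11.
1...111..
1.111...1
..1...111
.11.111..
11..1...1
...11.111
.111..1..
11...11.1
...111..1
.111...11
.1...111.
11.111...

18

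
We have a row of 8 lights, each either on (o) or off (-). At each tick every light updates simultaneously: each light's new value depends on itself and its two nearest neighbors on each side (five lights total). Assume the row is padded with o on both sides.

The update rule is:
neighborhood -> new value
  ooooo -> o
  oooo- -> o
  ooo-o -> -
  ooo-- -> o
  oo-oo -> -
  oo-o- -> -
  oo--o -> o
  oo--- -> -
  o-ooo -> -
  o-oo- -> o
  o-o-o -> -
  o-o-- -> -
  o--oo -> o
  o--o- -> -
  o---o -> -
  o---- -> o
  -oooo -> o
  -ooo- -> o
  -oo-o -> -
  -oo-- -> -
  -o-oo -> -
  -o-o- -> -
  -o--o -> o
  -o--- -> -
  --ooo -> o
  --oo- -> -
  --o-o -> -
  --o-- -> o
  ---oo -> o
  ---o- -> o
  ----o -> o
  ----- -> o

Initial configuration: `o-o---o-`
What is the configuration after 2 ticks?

-----o--
-ooooooo

-ooooooo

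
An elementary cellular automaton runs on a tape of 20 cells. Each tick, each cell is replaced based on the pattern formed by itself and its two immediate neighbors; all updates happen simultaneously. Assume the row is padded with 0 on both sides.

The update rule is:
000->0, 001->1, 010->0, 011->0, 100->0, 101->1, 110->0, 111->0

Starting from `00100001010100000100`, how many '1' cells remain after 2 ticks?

5

tick 1: 01000010101000001000
tick 2: 10000101010000010000
count of 1: 5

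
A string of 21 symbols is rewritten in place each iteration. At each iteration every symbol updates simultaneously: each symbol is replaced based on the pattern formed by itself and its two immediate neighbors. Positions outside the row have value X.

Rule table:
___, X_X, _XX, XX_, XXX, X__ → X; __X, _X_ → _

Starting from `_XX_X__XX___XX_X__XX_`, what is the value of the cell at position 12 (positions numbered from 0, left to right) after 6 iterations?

X

iteration 1: XXXX_X_XXXX_XXX_X_XXX
iteration 2: XXXXX_XXXXXXXXXX_XXXX
iteration 3: XXXXXXXXXXXXXXXXXXXXX
iteration 4: XXXXXXXXXXXXXXXXXXXXX  (fixed point — unchanged through iteration 6)
position 12 holds X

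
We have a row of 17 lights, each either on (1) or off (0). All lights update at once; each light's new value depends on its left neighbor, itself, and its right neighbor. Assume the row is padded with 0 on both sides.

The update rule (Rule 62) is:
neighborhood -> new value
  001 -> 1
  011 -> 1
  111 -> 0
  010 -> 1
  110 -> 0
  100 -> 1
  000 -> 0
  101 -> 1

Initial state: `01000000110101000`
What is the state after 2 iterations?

10010011011000010

iteration 1: 11100001101111100
iteration 2: 10010011011000010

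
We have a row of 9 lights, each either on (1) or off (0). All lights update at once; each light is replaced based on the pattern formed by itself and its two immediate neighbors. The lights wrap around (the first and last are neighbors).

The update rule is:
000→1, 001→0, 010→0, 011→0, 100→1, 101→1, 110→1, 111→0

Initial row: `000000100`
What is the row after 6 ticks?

110000000

111110011
000011000
111001111
001100000
100111111
110000000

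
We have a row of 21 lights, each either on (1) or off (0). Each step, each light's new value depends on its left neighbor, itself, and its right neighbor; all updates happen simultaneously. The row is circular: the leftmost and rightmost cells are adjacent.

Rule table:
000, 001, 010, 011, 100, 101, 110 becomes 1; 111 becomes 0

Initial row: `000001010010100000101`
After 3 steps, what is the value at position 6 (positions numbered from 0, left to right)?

1

111111111111111111111
000000000000000000000
111111111111111111111
position 6 holds 1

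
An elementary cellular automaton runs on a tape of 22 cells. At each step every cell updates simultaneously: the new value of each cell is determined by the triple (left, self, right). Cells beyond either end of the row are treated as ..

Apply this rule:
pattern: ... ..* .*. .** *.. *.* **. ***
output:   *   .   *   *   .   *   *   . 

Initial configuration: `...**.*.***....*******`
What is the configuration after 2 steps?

****....********.***.*

step 1: **.******.*.**.*.....*
step 2: ****....********.***.*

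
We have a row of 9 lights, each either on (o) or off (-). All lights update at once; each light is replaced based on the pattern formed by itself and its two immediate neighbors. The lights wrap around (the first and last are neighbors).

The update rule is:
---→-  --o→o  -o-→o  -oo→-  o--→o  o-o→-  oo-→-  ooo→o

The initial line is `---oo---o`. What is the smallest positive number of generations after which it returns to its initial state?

o-o--o-oo
--oooo--o
oo-oo-ooo
o------oo
-o----o-o
-oo--oo-o
---oo---o

7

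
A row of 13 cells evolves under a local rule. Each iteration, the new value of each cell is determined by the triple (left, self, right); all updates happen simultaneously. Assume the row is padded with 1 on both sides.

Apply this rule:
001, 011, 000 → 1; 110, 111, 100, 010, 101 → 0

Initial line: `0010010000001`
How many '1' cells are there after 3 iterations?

0100100111111
0001001100000
0110011001111
count of 1: 8

8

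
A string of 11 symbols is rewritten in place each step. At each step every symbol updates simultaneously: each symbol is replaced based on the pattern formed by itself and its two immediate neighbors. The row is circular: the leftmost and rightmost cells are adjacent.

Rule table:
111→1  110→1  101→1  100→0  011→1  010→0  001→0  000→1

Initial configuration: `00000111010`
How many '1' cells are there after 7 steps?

step 1: 11110111100
step 2: 11111111100
step 3: 11111111100  (fixed point — unchanged through step 7)
count of 1: 9

9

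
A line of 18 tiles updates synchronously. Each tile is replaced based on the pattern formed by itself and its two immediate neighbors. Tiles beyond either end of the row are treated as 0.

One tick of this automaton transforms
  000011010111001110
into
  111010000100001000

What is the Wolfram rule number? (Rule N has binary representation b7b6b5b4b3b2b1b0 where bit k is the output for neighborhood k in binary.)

position 10: 111 → 0  (bit 7 = 0)
position 5: 110 → 0  (bit 6 = 0)
position 6: 101 → 0  (bit 5 = 0)
position 12: 100 → 0  (bit 4 = 0)
position 4: 011 → 1  (bit 3 = 1)
position 7: 010 → 0  (bit 2 = 0)
position 3: 001 → 0  (bit 1 = 0)
position 0: 000 → 1  (bit 0 = 1)
bits b7..b0 = 00001001 = 9

9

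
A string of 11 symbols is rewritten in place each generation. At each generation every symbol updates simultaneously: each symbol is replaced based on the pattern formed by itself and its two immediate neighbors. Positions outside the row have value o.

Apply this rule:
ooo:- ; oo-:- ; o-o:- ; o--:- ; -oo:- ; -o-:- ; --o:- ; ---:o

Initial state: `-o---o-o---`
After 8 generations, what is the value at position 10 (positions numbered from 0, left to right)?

-

---o-----o-
-o---ooo---
---o-----o-  (repeats generation 1; period 2)
generation 8: -o---ooo---
position 10 holds -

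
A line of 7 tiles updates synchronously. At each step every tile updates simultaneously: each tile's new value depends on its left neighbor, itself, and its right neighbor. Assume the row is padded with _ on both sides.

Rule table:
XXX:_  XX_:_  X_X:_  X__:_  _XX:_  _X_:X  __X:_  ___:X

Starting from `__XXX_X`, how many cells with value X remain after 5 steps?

X_____X
X_XXX_X
X_____X  (repeats step 1; period 2)
step 5: X_____X
count of X: 2

2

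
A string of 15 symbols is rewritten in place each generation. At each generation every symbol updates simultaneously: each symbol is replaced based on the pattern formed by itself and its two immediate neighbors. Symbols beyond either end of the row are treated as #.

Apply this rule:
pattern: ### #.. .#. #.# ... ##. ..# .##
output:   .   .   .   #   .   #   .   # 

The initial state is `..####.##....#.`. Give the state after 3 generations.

..............#

..#..####.....#
.....#..#.....#
..............#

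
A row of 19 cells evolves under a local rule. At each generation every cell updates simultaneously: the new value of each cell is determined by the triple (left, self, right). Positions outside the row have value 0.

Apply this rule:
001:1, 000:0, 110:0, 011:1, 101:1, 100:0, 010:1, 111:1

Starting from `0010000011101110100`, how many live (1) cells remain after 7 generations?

9

0110000111011101100
1100001110111011000
1000011101110110000
1000111011101100000
1001110111011000000
1011101110110000000
1111011101100000000
count of 1: 9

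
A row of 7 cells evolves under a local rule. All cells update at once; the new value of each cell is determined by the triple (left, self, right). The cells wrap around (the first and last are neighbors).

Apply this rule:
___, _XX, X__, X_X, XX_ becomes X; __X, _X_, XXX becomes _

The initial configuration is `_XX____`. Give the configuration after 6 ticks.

_XXXXXX
XX____X
_XXXX_X
XX__XX_
XXX_XXX
__XXX__

__XXX__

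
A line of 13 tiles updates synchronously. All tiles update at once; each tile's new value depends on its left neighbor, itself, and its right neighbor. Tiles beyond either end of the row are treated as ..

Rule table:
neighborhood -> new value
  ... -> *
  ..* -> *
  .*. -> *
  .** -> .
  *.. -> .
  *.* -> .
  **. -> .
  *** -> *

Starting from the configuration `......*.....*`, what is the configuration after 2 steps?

*******.*****
.*****...***.

.*****...***.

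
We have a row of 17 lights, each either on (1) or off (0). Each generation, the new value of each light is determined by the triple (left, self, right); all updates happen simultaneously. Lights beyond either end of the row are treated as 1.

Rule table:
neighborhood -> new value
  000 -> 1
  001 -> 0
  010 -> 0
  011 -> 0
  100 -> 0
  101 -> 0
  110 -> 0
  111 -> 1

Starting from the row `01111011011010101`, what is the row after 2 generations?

00000111111111110

generation 1: 00110000000000000
generation 2: 00000111111111110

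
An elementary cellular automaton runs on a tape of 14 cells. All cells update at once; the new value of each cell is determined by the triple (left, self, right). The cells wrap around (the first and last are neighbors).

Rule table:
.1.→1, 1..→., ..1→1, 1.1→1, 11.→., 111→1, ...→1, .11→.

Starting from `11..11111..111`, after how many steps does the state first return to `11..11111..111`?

1..1.111..1.11
..111.1..111.1
.1.1.11.1.1.11
11111..11111..
.111..1.111..1
1.1..111.1..11
.11.1.1.11.1.1
1..11111..1111
..1.111..1.111
.111.1..111.1.
1.1.11.1.1.11.
1111..11111..1
111..1.111..1.
.1..111.1..111
11.1.1.11.1.1.
..11111..11111
.1.111..1.111.
111.1..111.1..
.1.11.1.1.11.1
111..11111..11
11..1.111..1.1
1..111.1..111.
1.1.1.11.1.1.1
.11111..11111.
1.111..1.111..
11.1..111.1..1
1.11.1.1.11.1.
11..11111..111

28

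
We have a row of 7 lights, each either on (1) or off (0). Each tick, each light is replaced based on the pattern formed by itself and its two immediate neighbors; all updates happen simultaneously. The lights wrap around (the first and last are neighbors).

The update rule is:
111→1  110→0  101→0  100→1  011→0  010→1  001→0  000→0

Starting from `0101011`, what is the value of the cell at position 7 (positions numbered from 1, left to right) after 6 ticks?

0

0101000
0101100
0100010
0110011
0001000
0001100
position 7 holds 0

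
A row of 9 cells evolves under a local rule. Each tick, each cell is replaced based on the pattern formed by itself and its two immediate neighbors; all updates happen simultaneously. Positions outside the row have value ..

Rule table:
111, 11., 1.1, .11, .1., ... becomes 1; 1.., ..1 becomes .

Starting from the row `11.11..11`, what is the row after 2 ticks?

tick 1: 11111..11
tick 2: 11111..11

11111..11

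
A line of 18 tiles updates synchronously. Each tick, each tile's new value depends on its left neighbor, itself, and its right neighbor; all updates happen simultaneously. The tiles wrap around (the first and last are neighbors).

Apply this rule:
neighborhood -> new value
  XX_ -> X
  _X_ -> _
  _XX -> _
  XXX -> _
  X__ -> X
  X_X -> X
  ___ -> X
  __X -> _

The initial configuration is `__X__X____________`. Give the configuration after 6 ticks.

XX____________XX__

X__X__XXXXXXXXXXXX
XX__X_____________
_XX__XXXXXXXXXXXX_
__XX____________XX
X__XXXXXXXXXXXX__X
XX____________XX__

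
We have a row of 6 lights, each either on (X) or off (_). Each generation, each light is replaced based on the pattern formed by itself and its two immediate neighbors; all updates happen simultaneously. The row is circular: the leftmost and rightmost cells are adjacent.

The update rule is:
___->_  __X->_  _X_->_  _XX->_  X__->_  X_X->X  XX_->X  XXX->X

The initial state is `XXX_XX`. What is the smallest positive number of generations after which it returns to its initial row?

6

generation 1: XXXX_X
generation 2: XXXXX_
generation 3: _XXXXX
generation 4: X_XXXX
generation 5: XX_XXX
generation 6: XXX_XX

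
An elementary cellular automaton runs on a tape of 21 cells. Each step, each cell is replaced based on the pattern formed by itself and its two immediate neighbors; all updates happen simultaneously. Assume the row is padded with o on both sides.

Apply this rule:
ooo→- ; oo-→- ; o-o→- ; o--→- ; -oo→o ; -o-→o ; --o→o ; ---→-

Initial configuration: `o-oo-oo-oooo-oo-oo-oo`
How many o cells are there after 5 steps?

9

--o--o--o----o--o--o-
-oo-oo-oo---oo-oo-oo-
-o--o--o---oo--o--o--
-o-oo-oo--oo--oo-oo-o
-o-o--o--oo--oo--o--o
count of o: 9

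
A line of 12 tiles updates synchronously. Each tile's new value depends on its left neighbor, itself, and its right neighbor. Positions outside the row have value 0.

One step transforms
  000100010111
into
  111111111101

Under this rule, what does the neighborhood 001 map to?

At position 2 the neighborhood is 001; the next row has 1 there.

1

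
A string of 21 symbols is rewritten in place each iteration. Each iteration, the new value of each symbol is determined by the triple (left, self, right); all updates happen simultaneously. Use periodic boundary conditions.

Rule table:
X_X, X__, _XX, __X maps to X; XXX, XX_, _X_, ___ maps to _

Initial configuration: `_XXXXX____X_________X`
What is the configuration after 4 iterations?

iteration 1: XX____X__X_X_______X_
iteration 2: X_X__X_XX_X_X_____X_X
iteration 3: _X_XX_XX_X_X_X___X_XX
iteration 4: X_XX_XX_X_X_X_X_X_XX_

X_XX_XX_X_X_X_X_X_XX_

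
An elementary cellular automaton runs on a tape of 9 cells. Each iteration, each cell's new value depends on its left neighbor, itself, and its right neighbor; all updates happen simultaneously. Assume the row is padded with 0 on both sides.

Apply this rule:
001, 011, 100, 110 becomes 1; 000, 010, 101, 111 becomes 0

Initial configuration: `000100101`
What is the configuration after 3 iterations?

101110110

001011000
010011100
101110110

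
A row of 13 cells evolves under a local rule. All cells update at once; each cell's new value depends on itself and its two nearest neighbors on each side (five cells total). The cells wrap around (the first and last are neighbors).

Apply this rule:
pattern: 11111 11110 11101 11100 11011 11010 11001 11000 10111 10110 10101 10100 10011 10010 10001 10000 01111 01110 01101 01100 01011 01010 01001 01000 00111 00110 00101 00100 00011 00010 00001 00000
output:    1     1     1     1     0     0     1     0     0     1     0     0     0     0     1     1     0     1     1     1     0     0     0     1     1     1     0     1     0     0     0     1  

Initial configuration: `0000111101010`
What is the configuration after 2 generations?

1100101100001
1110001101001

1110001101001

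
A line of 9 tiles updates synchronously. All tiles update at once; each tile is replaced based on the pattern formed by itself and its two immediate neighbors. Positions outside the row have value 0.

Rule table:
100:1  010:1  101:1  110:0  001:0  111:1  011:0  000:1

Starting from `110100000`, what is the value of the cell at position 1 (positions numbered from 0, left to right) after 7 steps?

0

001111111
100111110
110011101
001001011
101101100
110010011
001011000
position 1 holds 0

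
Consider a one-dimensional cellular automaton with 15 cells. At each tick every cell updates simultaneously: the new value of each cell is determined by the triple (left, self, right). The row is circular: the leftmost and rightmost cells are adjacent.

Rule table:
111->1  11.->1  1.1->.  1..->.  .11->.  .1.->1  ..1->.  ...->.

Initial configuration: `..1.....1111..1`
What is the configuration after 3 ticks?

..1......111..1
..1.......11..1
..1........1..1

..1........1..1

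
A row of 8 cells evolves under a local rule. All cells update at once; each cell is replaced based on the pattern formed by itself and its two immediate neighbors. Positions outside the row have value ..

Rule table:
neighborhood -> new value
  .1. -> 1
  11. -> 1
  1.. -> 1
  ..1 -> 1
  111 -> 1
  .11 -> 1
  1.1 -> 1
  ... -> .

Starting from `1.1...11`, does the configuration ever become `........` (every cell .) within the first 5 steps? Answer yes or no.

no

step 1: 1111.111
step 2: 11111111
step 3: 11111111  (fixed point — unchanged through step 5)
step 5 is 11111111, still not uniform .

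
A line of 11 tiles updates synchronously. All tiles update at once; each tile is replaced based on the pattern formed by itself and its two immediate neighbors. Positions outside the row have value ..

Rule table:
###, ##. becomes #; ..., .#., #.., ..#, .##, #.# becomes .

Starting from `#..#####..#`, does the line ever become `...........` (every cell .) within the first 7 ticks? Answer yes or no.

yes

tick 1: ....####...
tick 2: .....###...
tick 3: ......##...
tick 4: .......#...
tick 5: ...........
all cells are . at tick 5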